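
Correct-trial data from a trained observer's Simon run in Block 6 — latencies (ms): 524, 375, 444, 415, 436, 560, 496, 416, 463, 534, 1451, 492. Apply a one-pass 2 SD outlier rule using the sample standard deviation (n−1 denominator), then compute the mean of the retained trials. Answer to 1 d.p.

n = 12, ΣRT = 6606, M = 550.500
Σ(x−M)² = 917717.00; s = √(917717.00/11) = 288.840
Cutoffs: 550.500 ± 2·288.840 → [-27.2, 1128.2]
Outside: 1451 → excluded.
Retained (n=11): Σ = 5155, mean = 5155/11 = 468.636

468.6 ms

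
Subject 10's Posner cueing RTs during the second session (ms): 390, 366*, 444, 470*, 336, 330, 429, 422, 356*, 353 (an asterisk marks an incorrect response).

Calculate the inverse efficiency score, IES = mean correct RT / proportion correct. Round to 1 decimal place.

551.8 ms

Correct trials (n=7): 390, 444, 336, 330, 429, 422, 353
Mean correct RT = 2704/7 = 386.2857 ms
Proportion correct = 7/10
IES = 386.2857 / (7/10) = 551.837 ms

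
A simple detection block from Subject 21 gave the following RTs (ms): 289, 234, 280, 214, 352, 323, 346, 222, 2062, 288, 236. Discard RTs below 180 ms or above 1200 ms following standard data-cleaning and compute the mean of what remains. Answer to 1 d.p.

Excluded: 2062
Retained (n=10): Σ = 2784
Mean = 2784/10 = 278.4000

278.4 ms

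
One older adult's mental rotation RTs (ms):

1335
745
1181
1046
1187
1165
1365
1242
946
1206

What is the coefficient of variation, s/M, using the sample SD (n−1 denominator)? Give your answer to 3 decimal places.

n = 10, Σ = 11418, M = 1141.8000
Σ(x−M)² = 310389.600; s = √(310389.600/9) = 185.7087
CV = 185.7087 / 1141.8000 = 0.16265

0.163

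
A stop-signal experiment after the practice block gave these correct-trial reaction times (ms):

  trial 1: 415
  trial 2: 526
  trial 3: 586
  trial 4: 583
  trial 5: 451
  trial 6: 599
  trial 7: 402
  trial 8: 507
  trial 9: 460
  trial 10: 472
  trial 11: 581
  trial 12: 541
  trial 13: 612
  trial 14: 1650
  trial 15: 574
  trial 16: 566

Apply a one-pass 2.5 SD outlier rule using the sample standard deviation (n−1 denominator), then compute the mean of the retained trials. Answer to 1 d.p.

n = 16, ΣRT = 9525, M = 595.312
Σ(x−M)² = 1254191.44; s = √(1254191.44/15) = 289.159
Cutoffs: 595.312 ± 2.5·289.159 → [-127.6, 1318.2]
Outside: 1650 → excluded.
Retained (n=15): Σ = 7875, mean = 7875/15 = 525.000

525.0 ms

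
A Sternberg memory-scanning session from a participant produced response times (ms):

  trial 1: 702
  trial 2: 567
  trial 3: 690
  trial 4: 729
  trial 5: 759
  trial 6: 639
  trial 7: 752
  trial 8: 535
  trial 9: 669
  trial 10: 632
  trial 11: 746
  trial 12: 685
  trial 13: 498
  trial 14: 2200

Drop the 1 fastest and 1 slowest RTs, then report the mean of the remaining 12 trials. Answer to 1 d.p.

Sorted: 498, 535, 567, 632, 639, 669, 685, 690, 702, 729, 746, 752, 759, 2200
Drop lowest 1 (498) and highest 1 (2200)
Remaining (n=12): Σ = 8105, mean = 8105/12 = 675.417

675.4 ms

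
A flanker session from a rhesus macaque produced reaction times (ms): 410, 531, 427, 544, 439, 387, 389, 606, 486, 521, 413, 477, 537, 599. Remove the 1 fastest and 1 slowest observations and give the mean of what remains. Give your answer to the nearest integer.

481 ms

Sorted: 387, 389, 410, 413, 427, 439, 477, 486, 521, 531, 537, 544, 599, 606
Drop lowest 1 (387) and highest 1 (606)
Remaining (n=12): Σ = 5773, mean = 5773/12 = 481.083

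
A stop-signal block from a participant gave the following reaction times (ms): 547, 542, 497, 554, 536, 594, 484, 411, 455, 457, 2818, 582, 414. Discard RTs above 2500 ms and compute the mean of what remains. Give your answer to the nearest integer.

506 ms

Excluded: 2818
Retained (n=12): Σ = 6073
Mean = 6073/12 = 506.0833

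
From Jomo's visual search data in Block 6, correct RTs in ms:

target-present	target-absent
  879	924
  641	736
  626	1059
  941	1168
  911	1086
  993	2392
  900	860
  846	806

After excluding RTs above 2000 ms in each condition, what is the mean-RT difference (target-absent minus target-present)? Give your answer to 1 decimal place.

106.3 ms

target-absent: exclude 2392
M(target-present) = 6737/8 = 842.125
M(target-absent) = 6639/7 = 948.429
Difference = 948.429 − 842.125 = 106.304 ms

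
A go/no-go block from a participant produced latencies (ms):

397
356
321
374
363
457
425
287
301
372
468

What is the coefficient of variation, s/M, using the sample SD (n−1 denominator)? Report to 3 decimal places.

0.158

n = 11, Σ = 4121, M = 374.6364
Σ(x−M)² = 35006.545; s = √(35006.545/10) = 59.1663
CV = 59.1663 / 374.6364 = 0.15793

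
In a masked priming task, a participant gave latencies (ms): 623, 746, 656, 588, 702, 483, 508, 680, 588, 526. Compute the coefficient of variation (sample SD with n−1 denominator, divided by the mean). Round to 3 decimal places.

n = 10, Σ = 6100, M = 610.0000
Σ(x−M)² = 68702.000; s = √(68702.000/9) = 87.3702
CV = 87.3702 / 610.0000 = 0.14323

0.143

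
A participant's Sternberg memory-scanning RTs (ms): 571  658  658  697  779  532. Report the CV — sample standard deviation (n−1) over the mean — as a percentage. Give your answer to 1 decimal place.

n = 6, Σ = 3895, M = 649.1667
Σ(x−M)² = 39138.833; s = √(39138.833/5) = 88.4747
CV = 88.4747 / 649.1667 = 0.13629 = 13.629%

13.6%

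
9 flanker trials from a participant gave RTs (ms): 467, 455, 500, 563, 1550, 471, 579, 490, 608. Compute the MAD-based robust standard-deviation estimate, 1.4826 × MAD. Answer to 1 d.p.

Sorted: 455, 467, 471, 490, 500, 563, 579, 608, 1550 → median = 500
|x − 500| sorted: 0, 10, 29, 33, 45, 63, 79, 108, 1050 → MAD = 45
Robust SD ≈ 1.4826 × 45 = 66.717

66.7 ms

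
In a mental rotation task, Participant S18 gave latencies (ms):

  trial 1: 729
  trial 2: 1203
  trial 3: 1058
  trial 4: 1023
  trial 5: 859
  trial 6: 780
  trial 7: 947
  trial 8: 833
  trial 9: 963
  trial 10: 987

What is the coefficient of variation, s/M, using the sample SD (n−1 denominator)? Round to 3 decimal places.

n = 10, Σ = 9382, M = 938.2000
Σ(x−M)² = 180867.600; s = √(180867.600/9) = 141.7618
CV = 141.7618 / 938.2000 = 0.15110

0.151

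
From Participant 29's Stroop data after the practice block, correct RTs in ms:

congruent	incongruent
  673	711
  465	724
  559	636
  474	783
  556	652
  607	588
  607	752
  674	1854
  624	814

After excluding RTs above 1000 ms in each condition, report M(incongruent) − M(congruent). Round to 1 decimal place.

125.4 ms

incongruent: exclude 1854
M(congruent) = 5239/9 = 582.111
M(incongruent) = 5660/8 = 707.500
Difference = 707.500 − 582.111 = 125.389 ms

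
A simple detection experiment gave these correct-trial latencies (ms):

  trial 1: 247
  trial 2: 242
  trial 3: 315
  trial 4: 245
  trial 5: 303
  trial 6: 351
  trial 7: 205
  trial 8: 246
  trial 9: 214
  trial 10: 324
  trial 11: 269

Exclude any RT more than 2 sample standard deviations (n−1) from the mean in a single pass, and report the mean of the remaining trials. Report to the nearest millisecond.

n = 11, ΣRT = 2961, M = 269.182
Σ(x−M)² = 22459.64; s = √(22459.64/10) = 47.392
Cutoffs: 269.182 ± 2·47.392 → [174.4, 364.0]
No RTs fall outside the cutoffs; all 11 retained. Mean = 2961/11 = 269.182

269 ms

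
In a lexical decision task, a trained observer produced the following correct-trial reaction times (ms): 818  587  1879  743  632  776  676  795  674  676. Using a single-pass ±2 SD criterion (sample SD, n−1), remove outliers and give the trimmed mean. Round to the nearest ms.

709 ms

n = 10, ΣRT = 8256, M = 825.600
Σ(x−M)² = 1282082.40; s = √(1282082.40/9) = 377.430
Cutoffs: 825.600 ± 2·377.430 → [70.7, 1580.5]
Outside: 1879 → excluded.
Retained (n=9): Σ = 6377, mean = 6377/9 = 708.556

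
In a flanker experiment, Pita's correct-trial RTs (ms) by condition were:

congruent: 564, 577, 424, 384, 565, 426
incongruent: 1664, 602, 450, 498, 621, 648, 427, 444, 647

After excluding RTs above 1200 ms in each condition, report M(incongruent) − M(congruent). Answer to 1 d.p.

52.1 ms

incongruent: exclude 1664
M(congruent) = 2940/6 = 490.000
M(incongruent) = 4337/8 = 542.125
Difference = 542.125 − 490.000 = 52.125 ms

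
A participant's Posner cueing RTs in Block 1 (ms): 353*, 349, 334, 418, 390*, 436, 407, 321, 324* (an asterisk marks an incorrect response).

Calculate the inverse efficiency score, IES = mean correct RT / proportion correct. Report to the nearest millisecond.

Correct trials (n=6): 349, 334, 418, 436, 407, 321
Mean correct RT = 2265/6 = 377.5000 ms
Proportion correct = 6/9
IES = 377.5000 / (6/9) = 566.250 ms

566 ms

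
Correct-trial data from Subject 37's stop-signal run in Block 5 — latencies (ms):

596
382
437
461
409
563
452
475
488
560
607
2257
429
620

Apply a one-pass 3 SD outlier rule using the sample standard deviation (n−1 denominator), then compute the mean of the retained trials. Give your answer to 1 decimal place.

n = 14, ΣRT = 8736, M = 624.000
Σ(x−M)² = 2950228.00; s = √(2950228.00/13) = 476.383
Cutoffs: 624.000 ± 3·476.383 → [-805.1, 2053.1]
Outside: 2257 → excluded.
Retained (n=13): Σ = 6479, mean = 6479/13 = 498.385

498.4 ms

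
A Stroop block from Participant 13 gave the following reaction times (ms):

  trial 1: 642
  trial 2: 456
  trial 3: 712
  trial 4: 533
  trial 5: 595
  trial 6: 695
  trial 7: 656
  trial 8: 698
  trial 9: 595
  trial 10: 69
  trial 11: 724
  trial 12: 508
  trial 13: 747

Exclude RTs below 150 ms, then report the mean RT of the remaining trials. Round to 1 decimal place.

Excluded: 69
Retained (n=12): Σ = 7561
Mean = 7561/12 = 630.0833

630.1 ms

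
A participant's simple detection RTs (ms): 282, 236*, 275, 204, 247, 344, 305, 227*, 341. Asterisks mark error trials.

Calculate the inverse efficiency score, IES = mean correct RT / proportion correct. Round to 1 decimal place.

Correct trials (n=7): 282, 275, 204, 247, 344, 305, 341
Mean correct RT = 1998/7 = 285.4286 ms
Proportion correct = 7/9
IES = 285.4286 / (7/9) = 366.980 ms

367.0 ms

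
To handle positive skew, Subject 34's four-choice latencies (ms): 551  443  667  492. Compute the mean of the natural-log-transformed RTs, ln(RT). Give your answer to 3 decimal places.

6.277

ln(RT): 6.3117, 6.0936, 6.5028, 6.1985
Σ ln(RT) = 25.1066
Mean = 25.1066/4 = 6.27664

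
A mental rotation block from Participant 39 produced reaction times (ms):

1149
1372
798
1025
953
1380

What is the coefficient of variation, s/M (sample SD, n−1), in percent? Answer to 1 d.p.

n = 6, Σ = 6677, M = 1112.8333
Σ(x−M)² = 272234.833; s = √(272234.833/5) = 233.3387
CV = 233.3387 / 1112.8333 = 0.20968 = 20.968%

21.0%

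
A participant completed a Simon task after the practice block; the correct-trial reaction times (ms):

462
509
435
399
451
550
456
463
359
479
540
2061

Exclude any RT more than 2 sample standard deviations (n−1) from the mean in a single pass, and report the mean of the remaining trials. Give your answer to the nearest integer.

464 ms

n = 12, ΣRT = 7164, M = 597.000
Σ(x−M)² = 2369892.00; s = √(2369892.00/11) = 464.160
Cutoffs: 597.000 ± 2·464.160 → [-331.3, 1525.3]
Outside: 2061 → excluded.
Retained (n=11): Σ = 5103, mean = 5103/11 = 463.909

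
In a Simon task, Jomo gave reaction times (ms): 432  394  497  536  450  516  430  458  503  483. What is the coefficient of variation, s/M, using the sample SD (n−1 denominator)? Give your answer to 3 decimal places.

n = 10, Σ = 4699, M = 469.9000
Σ(x−M)² = 17822.900; s = √(17822.900/9) = 44.5008
CV = 44.5008 / 469.9000 = 0.09470

0.095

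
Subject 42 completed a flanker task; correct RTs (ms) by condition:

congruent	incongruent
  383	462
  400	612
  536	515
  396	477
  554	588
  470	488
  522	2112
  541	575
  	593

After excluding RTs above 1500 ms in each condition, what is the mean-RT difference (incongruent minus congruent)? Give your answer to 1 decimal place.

63.5 ms

incongruent: exclude 2112
M(congruent) = 3802/8 = 475.250
M(incongruent) = 4310/8 = 538.750
Difference = 538.750 − 475.250 = 63.500 ms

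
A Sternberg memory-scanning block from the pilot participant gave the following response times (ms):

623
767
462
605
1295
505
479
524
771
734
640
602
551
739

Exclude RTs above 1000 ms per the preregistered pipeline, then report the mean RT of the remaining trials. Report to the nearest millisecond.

Excluded: 1295
Retained (n=13): Σ = 8002
Mean = 8002/13 = 615.5385

616 ms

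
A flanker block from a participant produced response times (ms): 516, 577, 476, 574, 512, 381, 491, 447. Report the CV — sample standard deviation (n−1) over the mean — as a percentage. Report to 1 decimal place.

13.0%

n = 8, Σ = 3974, M = 496.7500
Σ(x−M)² = 29347.500; s = √(29347.500/7) = 64.7495
CV = 64.7495 / 496.7500 = 0.13035 = 13.035%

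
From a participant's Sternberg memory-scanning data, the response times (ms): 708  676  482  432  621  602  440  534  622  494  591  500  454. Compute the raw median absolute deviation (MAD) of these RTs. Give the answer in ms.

80 ms

Sorted: 432, 440, 454, 482, 494, 500, 534, 591, 602, 621, 622, 676, 708 → median = 534
|x − 534|: 174, 142, 52, 102, 87, 68, 94, 0, 88, 40, 57, 34, 80
Sorted deviations: 0, 34, 40, 52, 57, 68, 80, 87, 88, 94, 102, 142, 174 → MAD = 80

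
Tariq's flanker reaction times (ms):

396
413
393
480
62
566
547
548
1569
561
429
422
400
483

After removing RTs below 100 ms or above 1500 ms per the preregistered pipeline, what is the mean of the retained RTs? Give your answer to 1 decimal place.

469.8 ms

Excluded: 62, 1569
Retained (n=12): Σ = 5638
Mean = 5638/12 = 469.8333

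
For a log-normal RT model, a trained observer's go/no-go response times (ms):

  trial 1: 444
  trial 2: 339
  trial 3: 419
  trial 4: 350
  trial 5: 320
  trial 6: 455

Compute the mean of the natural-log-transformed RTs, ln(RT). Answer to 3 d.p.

5.951

ln(RT): 6.0958, 5.8260, 6.0379, 5.8579, 5.7683, 6.1203
Σ ln(RT) = 35.7062
Mean = 35.7062/6 = 5.95104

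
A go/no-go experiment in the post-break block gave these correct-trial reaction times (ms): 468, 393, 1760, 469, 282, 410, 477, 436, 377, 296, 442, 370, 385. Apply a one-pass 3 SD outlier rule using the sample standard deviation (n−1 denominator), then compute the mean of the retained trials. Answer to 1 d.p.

n = 13, ΣRT = 6565, M = 505.000
Σ(x−M)² = 1751192.00; s = √(1751192.00/12) = 382.011
Cutoffs: 505.000 ± 3·382.011 → [-641.0, 1651.0]
Outside: 1760 → excluded.
Retained (n=12): Σ = 4805, mean = 4805/12 = 400.417

400.4 ms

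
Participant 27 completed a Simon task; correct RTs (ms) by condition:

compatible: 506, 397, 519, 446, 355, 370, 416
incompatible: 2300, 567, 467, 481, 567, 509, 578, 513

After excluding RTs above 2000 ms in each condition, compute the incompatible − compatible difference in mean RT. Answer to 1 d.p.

incompatible: exclude 2300
M(compatible) = 3009/7 = 429.857
M(incompatible) = 3682/7 = 526.000
Difference = 526.000 − 429.857 = 96.143 ms

96.1 ms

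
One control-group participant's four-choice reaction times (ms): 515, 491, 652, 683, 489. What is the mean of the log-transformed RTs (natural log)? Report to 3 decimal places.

ln(RT): 6.2442, 6.1964, 6.4800, 6.5265, 6.1924
Σ ln(RT) = 31.6395
Mean = 31.6395/5 = 6.32790

6.328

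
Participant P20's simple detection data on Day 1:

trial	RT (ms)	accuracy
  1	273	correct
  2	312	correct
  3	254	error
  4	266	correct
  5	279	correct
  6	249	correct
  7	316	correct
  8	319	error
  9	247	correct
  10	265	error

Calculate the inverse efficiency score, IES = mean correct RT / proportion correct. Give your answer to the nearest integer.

396 ms

Correct trials (n=7): 273, 312, 266, 279, 249, 316, 247
Mean correct RT = 1942/7 = 277.4286 ms
Proportion correct = 7/10
IES = 277.4286 / (7/10) = 396.327 ms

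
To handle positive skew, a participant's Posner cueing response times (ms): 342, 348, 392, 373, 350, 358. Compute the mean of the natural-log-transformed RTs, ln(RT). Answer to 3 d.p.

ln(RT): 5.8348, 5.8522, 5.9713, 5.9216, 5.8579, 5.8805
Σ ln(RT) = 35.3183
Mean = 35.3183/6 = 5.88639

5.886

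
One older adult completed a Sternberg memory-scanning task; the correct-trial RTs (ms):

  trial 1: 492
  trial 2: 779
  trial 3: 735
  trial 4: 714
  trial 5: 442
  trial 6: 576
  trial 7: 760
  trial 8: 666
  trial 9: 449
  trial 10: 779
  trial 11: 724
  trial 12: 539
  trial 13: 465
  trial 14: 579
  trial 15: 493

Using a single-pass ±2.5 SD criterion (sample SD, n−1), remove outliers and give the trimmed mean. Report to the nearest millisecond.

n = 15, ΣRT = 9192, M = 612.800
Σ(x−M)² = 232018.40; s = √(232018.40/14) = 128.735
Cutoffs: 612.800 ± 2.5·128.735 → [291.0, 934.6]
No RTs fall outside the cutoffs; all 15 retained. Mean = 9192/15 = 612.800

613 ms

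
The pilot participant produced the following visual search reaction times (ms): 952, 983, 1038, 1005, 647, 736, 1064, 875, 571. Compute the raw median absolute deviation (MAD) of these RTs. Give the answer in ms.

Sorted: 571, 647, 736, 875, 952, 983, 1005, 1038, 1064 → median = 952
|x − 952|: 0, 31, 86, 53, 305, 216, 112, 77, 381
Sorted deviations: 0, 31, 53, 77, 86, 112, 216, 305, 381 → MAD = 86

86 ms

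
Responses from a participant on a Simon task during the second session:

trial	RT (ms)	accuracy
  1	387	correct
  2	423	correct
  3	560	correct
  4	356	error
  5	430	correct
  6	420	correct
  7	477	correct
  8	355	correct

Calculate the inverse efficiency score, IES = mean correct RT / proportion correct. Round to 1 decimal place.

498.3 ms

Correct trials (n=7): 387, 423, 560, 430, 420, 477, 355
Mean correct RT = 3052/7 = 436.0000 ms
Proportion correct = 7/8
IES = 436.0000 / (7/8) = 498.286 ms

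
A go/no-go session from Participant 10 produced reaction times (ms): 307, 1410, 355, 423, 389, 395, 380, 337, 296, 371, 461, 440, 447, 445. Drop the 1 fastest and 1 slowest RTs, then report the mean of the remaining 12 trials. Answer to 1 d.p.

Sorted: 296, 307, 337, 355, 371, 380, 389, 395, 423, 440, 445, 447, 461, 1410
Drop lowest 1 (296) and highest 1 (1410)
Remaining (n=12): Σ = 4750, mean = 4750/12 = 395.833

395.8 ms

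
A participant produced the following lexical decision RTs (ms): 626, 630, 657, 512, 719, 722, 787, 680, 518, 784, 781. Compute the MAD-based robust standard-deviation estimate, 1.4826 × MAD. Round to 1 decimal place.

Sorted: 512, 518, 626, 630, 657, 680, 719, 722, 781, 784, 787 → median = 680
|x − 680| sorted: 0, 23, 39, 42, 50, 54, 101, 104, 107, 162, 168 → MAD = 54
Robust SD ≈ 1.4826 × 54 = 80.060

80.1 ms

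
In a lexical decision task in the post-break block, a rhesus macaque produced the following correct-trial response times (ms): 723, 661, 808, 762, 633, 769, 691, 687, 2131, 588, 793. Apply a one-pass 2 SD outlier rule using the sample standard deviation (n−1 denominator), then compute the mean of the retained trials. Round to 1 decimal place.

n = 11, ΣRT = 9246, M = 840.545
Σ(x−M)² = 1878728.73; s = √(1878728.73/10) = 433.443
Cutoffs: 840.545 ± 2·433.443 → [-26.3, 1707.4]
Outside: 2131 → excluded.
Retained (n=10): Σ = 7115, mean = 7115/10 = 711.500

711.5 ms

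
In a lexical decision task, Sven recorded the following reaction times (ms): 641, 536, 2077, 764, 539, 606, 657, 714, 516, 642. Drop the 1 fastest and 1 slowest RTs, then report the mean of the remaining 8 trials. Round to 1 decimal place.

Sorted: 516, 536, 539, 606, 641, 642, 657, 714, 764, 2077
Drop lowest 1 (516) and highest 1 (2077)
Remaining (n=8): Σ = 5099, mean = 5099/8 = 637.375

637.4 ms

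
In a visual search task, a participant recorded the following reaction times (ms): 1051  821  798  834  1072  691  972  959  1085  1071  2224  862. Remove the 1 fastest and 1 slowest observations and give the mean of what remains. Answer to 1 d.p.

952.5 ms

Sorted: 691, 798, 821, 834, 862, 959, 972, 1051, 1071, 1072, 1085, 2224
Drop lowest 1 (691) and highest 1 (2224)
Remaining (n=10): Σ = 9525, mean = 9525/10 = 952.500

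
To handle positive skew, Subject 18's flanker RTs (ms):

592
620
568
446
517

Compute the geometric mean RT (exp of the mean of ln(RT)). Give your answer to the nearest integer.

545 ms

ln(RT): 6.3835, 6.4297, 6.3421, 6.1003, 6.2480
Mean ln(RT) = 31.5037/5 = 6.30074
Geometric mean = exp(6.30074) = 544.98 ms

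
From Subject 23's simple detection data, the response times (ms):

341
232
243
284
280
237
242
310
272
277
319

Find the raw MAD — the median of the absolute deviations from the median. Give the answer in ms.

34 ms

Sorted: 232, 237, 242, 243, 272, 277, 280, 284, 310, 319, 341 → median = 277
|x − 277|: 64, 45, 34, 7, 3, 40, 35, 33, 5, 0, 42
Sorted deviations: 0, 3, 5, 7, 33, 34, 35, 40, 42, 45, 64 → MAD = 34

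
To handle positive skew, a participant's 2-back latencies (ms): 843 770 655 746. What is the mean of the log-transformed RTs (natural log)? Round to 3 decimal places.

6.621

ln(RT): 6.7370, 6.6464, 6.4846, 6.6147
Σ ln(RT) = 26.4827
Mean = 26.4827/4 = 6.62068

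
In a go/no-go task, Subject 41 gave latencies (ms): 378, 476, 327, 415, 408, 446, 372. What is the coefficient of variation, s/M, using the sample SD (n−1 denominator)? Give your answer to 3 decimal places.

n = 7, Σ = 2822, M = 403.1429
Σ(x−M)² = 14708.857; s = √(14708.857/6) = 49.5124
CV = 49.5124 / 403.1429 = 0.12282

0.123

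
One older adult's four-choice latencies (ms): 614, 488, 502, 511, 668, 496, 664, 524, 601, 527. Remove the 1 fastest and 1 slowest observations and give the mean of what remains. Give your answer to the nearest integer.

Sorted: 488, 496, 502, 511, 524, 527, 601, 614, 664, 668
Drop lowest 1 (488) and highest 1 (668)
Remaining (n=8): Σ = 4439, mean = 4439/8 = 554.875

555 ms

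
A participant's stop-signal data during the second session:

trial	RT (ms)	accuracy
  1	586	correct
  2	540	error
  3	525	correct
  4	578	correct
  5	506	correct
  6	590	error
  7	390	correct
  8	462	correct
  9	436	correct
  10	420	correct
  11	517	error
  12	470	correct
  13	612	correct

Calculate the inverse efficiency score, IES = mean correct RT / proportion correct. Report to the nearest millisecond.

648 ms

Correct trials (n=10): 586, 525, 578, 506, 390, 462, 436, 420, 470, 612
Mean correct RT = 4985/10 = 498.5000 ms
Proportion correct = 10/13
IES = 498.5000 / (10/13) = 648.050 ms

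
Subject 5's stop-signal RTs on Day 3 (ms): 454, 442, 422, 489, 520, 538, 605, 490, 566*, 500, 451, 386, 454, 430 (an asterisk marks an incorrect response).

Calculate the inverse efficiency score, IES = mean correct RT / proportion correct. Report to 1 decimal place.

Correct trials (n=13): 454, 442, 422, 489, 520, 538, 605, 490, 500, 451, 386, 454, 430
Mean correct RT = 6181/13 = 475.4615 ms
Proportion correct = 13/14
IES = 475.4615 / (13/14) = 512.036 ms

512.0 ms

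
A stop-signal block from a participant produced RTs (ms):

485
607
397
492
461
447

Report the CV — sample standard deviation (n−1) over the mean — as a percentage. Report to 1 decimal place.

n = 6, Σ = 2889, M = 481.5000
Σ(x−M)² = 24623.500; s = √(24623.500/5) = 70.1762
CV = 70.1762 / 481.5000 = 0.14574 = 14.574%

14.6%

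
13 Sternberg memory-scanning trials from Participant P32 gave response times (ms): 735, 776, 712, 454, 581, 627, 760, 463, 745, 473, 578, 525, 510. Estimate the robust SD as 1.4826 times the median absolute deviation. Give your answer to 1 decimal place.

Sorted: 454, 463, 473, 510, 525, 578, 581, 627, 712, 735, 745, 760, 776 → median = 581
|x − 581| sorted: 0, 3, 46, 56, 71, 108, 118, 127, 131, 154, 164, 179, 195 → MAD = 118
Robust SD ≈ 1.4826 × 118 = 174.947

174.9 ms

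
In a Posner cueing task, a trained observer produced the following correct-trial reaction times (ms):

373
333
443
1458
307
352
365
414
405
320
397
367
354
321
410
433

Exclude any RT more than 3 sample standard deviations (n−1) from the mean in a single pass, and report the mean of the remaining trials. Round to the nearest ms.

n = 16, ΣRT = 7052, M = 440.750
Σ(x−M)² = 1129305.00; s = √(1129305.00/15) = 274.385
Cutoffs: 440.750 ± 3·274.385 → [-382.4, 1263.9]
Outside: 1458 → excluded.
Retained (n=15): Σ = 5594, mean = 5594/15 = 372.933

373 ms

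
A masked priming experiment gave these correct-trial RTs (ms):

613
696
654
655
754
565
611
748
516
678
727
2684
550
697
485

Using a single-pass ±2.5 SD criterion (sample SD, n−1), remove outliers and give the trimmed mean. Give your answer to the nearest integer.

n = 15, ΣRT = 11633, M = 775.533
Σ(x−M)² = 3997571.73; s = √(3997571.73/14) = 534.360
Cutoffs: 775.533 ± 2.5·534.360 → [-560.4, 2111.4]
Outside: 2684 → excluded.
Retained (n=14): Σ = 8949, mean = 8949/14 = 639.214

639 ms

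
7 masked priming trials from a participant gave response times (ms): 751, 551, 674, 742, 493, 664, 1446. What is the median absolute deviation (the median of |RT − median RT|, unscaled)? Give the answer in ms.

77 ms

Sorted: 493, 551, 664, 674, 742, 751, 1446 → median = 674
|x − 674|: 77, 123, 0, 68, 181, 10, 772
Sorted deviations: 0, 10, 68, 77, 123, 181, 772 → MAD = 77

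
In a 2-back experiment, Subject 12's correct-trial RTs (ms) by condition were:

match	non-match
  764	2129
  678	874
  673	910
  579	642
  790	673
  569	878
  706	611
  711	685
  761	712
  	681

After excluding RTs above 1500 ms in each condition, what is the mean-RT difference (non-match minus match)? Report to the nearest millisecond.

48 ms

non-match: exclude 2129
M(match) = 6231/9 = 692.333
M(non-match) = 6666/9 = 740.667
Difference = 740.667 − 692.333 = 48.333 ms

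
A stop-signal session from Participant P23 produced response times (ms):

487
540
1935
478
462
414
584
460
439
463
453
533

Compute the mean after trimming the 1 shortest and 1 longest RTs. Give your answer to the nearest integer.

Sorted: 414, 439, 453, 460, 462, 463, 478, 487, 533, 540, 584, 1935
Drop lowest 1 (414) and highest 1 (1935)
Remaining (n=10): Σ = 4899, mean = 4899/10 = 489.900

490 ms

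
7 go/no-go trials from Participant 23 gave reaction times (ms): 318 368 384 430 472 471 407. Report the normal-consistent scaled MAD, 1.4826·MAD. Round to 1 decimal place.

Sorted: 318, 368, 384, 407, 430, 471, 472 → median = 407
|x − 407| sorted: 0, 23, 23, 39, 64, 65, 89 → MAD = 39
Robust SD ≈ 1.4826 × 39 = 57.821

57.8 ms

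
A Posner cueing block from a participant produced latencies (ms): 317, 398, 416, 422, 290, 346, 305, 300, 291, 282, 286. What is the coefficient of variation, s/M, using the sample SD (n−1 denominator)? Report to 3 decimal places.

0.164

n = 11, Σ = 3653, M = 332.0909
Σ(x−M)² = 29746.909; s = √(29746.909/10) = 54.5407
CV = 54.5407 / 332.0909 = 0.16423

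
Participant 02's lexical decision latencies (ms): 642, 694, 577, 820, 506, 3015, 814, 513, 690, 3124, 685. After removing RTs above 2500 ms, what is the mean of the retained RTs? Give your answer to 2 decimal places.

660.11 ms

Excluded: 3015, 3124
Retained (n=9): Σ = 5941
Mean = 5941/9 = 660.1111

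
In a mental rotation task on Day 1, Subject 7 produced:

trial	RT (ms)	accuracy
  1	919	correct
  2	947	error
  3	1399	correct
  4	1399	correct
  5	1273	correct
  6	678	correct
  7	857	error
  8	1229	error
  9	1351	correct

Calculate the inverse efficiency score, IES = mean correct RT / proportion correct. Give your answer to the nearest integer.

Correct trials (n=6): 919, 1399, 1399, 1273, 678, 1351
Mean correct RT = 7019/6 = 1169.8333 ms
Proportion correct = 6/9
IES = 1169.8333 / (6/9) = 1754.750 ms

1755 ms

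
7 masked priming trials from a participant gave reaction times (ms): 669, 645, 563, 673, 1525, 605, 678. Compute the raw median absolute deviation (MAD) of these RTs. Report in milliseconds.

Sorted: 563, 605, 645, 669, 673, 678, 1525 → median = 669
|x − 669|: 0, 24, 106, 4, 856, 64, 9
Sorted deviations: 0, 4, 9, 24, 64, 106, 856 → MAD = 24

24 ms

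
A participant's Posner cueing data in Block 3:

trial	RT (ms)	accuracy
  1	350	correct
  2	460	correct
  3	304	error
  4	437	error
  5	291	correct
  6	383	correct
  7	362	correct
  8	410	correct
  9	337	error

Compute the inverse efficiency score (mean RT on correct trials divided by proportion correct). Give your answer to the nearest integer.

564 ms

Correct trials (n=6): 350, 460, 291, 383, 362, 410
Mean correct RT = 2256/6 = 376.0000 ms
Proportion correct = 6/9
IES = 376.0000 / (6/9) = 564.000 ms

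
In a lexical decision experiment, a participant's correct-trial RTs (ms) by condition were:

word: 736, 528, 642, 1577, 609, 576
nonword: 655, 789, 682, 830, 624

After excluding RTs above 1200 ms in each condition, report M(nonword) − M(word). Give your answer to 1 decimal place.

97.8 ms

word: exclude 1577
M(word) = 3091/5 = 618.200
M(nonword) = 3580/5 = 716.000
Difference = 716.000 − 618.200 = 97.800 ms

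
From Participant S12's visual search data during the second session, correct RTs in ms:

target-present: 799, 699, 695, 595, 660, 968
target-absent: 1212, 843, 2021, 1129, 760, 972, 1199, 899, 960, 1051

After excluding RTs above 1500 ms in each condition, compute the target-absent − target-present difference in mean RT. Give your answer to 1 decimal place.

target-absent: exclude 2021
M(target-present) = 4416/6 = 736.000
M(target-absent) = 9025/9 = 1002.778
Difference = 1002.778 − 736.000 = 266.778 ms

266.8 ms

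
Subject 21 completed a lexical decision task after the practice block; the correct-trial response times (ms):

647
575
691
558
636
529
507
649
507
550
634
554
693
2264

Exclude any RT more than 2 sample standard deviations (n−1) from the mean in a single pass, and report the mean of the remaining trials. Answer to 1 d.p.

n = 14, ΣRT = 9994, M = 713.857
Σ(x−M)² = 2640743.71; s = √(2640743.71/13) = 450.704
Cutoffs: 713.857 ± 2·450.704 → [-187.6, 1615.3]
Outside: 2264 → excluded.
Retained (n=13): Σ = 7730, mean = 7730/13 = 594.615

594.6 ms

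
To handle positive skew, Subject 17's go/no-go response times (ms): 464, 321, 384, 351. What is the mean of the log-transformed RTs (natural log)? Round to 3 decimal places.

ln(RT): 6.1399, 5.7714, 5.9506, 5.8608
Σ ln(RT) = 23.7228
Mean = 23.7228/4 = 5.93069

5.931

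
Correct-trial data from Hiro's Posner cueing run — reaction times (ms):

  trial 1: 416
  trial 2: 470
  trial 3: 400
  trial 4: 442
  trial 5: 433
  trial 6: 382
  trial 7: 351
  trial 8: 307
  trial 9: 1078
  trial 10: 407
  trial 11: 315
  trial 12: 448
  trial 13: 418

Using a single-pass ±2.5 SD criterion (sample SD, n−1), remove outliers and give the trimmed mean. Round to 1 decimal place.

399.1 ms

n = 13, ΣRT = 5867, M = 451.308
Σ(x−M)² = 454746.77; s = √(454746.77/12) = 194.668
Cutoffs: 451.308 ± 2.5·194.668 → [-35.4, 938.0]
Outside: 1078 → excluded.
Retained (n=12): Σ = 4789, mean = 4789/12 = 399.083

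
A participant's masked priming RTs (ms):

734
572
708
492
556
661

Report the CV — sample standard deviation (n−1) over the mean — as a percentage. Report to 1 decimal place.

n = 6, Σ = 3723, M = 620.5000
Σ(x−M)² = 45203.500; s = √(45203.500/5) = 95.0826
CV = 95.0826 / 620.5000 = 0.15324 = 15.324%

15.3%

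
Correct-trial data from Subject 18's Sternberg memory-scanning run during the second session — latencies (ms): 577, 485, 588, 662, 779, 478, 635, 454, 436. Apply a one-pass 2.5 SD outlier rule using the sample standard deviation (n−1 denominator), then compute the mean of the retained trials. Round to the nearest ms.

566 ms

n = 9, ΣRT = 5094, M = 566.000
Σ(x−M)² = 103700.00; s = √(103700.00/8) = 113.853
Cutoffs: 566.000 ± 2.5·113.853 → [281.4, 850.6]
No RTs fall outside the cutoffs; all 9 retained. Mean = 5094/9 = 566.000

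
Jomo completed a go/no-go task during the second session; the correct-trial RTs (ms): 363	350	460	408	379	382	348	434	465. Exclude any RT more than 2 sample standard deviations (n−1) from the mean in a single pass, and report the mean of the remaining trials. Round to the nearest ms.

n = 9, ΣRT = 3589, M = 398.778
Σ(x−M)² = 16369.56; s = √(16369.56/8) = 45.235
Cutoffs: 398.778 ± 2·45.235 → [308.3, 489.2]
No RTs fall outside the cutoffs; all 9 retained. Mean = 3589/9 = 398.778

399 ms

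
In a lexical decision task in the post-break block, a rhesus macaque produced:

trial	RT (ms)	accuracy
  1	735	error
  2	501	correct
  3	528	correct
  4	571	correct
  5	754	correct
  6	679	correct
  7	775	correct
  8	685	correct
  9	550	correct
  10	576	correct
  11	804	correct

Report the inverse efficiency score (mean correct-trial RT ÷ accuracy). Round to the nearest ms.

707 ms

Correct trials (n=10): 501, 528, 571, 754, 679, 775, 685, 550, 576, 804
Mean correct RT = 6423/10 = 642.3000 ms
Proportion correct = 10/11
IES = 642.3000 / (10/11) = 706.530 ms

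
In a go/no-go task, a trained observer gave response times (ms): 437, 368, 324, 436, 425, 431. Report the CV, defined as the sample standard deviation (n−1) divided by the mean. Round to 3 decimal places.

n = 6, Σ = 2421, M = 403.5000
Σ(x−M)² = 10977.500; s = √(10977.500/5) = 46.8562
CV = 46.8562 / 403.5000 = 0.11612

0.116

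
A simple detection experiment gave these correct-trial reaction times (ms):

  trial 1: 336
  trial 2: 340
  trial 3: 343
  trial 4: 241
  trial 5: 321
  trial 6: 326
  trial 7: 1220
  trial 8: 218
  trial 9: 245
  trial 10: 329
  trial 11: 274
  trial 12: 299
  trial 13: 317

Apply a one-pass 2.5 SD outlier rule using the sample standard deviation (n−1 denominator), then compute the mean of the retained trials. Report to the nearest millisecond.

n = 13, ΣRT = 4809, M = 369.923
Σ(x−M)² = 803738.92; s = √(803738.92/12) = 258.802
Cutoffs: 369.923 ± 2.5·258.802 → [-277.1, 1016.9]
Outside: 1220 → excluded.
Retained (n=12): Σ = 3589, mean = 3589/12 = 299.083

299 ms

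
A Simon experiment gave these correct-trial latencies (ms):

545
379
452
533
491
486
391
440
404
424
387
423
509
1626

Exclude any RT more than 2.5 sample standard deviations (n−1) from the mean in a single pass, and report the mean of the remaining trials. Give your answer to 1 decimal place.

n = 14, ΣRT = 7490, M = 535.000
Σ(x−M)² = 1320314.00; s = √(1320314.00/13) = 318.689
Cutoffs: 535.000 ± 2.5·318.689 → [-261.7, 1331.7]
Outside: 1626 → excluded.
Retained (n=13): Σ = 5864, mean = 5864/13 = 451.077

451.1 ms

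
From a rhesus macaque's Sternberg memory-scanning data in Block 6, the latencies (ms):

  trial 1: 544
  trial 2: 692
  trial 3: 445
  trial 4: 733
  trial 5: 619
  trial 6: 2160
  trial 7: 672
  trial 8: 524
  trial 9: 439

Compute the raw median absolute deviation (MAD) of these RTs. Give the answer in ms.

95 ms

Sorted: 439, 445, 524, 544, 619, 672, 692, 733, 2160 → median = 619
|x − 619|: 75, 73, 174, 114, 0, 1541, 53, 95, 180
Sorted deviations: 0, 53, 73, 75, 95, 114, 174, 180, 1541 → MAD = 95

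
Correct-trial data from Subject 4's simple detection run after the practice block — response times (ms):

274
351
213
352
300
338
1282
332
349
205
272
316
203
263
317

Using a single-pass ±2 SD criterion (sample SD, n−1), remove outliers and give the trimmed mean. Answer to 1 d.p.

n = 15, ΣRT = 5367, M = 357.800
Σ(x−M)² = 953762.40; s = √(953762.40/14) = 261.009
Cutoffs: 357.800 ± 2·261.009 → [-164.2, 879.8]
Outside: 1282 → excluded.
Retained (n=14): Σ = 4085, mean = 4085/14 = 291.786

291.8 ms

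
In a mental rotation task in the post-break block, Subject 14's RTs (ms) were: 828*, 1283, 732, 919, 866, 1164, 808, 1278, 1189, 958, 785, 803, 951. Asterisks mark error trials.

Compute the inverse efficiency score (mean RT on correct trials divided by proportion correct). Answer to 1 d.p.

1059.5 ms

Correct trials (n=12): 1283, 732, 919, 866, 1164, 808, 1278, 1189, 958, 785, 803, 951
Mean correct RT = 11736/12 = 978.0000 ms
Proportion correct = 12/13
IES = 978.0000 / (12/13) = 1059.500 ms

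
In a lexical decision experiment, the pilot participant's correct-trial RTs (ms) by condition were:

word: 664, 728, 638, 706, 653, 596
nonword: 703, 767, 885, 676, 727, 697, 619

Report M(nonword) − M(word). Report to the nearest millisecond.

M(word) = 3985/6 = 664.167
M(nonword) = 5074/7 = 724.857
Difference = 724.857 − 664.167 = 60.690 ms

61 ms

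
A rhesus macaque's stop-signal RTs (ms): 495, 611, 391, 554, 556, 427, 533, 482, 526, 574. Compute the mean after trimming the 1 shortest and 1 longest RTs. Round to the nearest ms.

518 ms

Sorted: 391, 427, 482, 495, 526, 533, 554, 556, 574, 611
Drop lowest 1 (391) and highest 1 (611)
Remaining (n=8): Σ = 4147, mean = 4147/8 = 518.375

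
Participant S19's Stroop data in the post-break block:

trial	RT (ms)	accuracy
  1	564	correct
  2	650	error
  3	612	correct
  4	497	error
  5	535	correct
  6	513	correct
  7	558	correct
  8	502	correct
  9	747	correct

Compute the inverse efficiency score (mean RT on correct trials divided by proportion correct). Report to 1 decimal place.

Correct trials (n=7): 564, 612, 535, 513, 558, 502, 747
Mean correct RT = 4031/7 = 575.8571 ms
Proportion correct = 7/9
IES = 575.8571 / (7/9) = 740.388 ms

740.4 ms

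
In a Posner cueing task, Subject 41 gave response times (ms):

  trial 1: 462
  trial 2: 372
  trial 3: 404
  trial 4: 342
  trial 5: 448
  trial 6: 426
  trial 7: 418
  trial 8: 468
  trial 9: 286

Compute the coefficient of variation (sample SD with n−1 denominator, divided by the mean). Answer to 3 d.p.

0.149

n = 9, Σ = 3626, M = 402.8889
Σ(x−M)² = 28856.889; s = √(28856.889/8) = 60.0592
CV = 60.0592 / 402.8889 = 0.14907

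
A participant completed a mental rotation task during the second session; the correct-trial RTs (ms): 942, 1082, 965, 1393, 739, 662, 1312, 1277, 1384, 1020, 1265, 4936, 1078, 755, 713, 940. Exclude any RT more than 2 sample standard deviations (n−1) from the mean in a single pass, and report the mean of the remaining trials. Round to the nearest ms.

1035 ms

n = 16, ΣRT = 20463, M = 1278.938
Σ(x−M)² = 15139556.94; s = √(15139556.94/15) = 1004.641
Cutoffs: 1278.938 ± 2·1004.641 → [-730.3, 3288.2]
Outside: 4936 → excluded.
Retained (n=15): Σ = 15527, mean = 15527/15 = 1035.133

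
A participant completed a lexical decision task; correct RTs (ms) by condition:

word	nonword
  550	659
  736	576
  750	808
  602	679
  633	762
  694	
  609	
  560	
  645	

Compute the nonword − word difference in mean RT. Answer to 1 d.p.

54.7 ms

M(word) = 5779/9 = 642.111
M(nonword) = 3484/5 = 696.800
Difference = 696.800 − 642.111 = 54.689 ms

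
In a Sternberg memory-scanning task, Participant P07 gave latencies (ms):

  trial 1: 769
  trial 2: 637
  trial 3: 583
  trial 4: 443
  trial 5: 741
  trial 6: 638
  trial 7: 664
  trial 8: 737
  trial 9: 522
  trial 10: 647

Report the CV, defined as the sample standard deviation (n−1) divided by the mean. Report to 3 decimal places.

n = 10, Σ = 6381, M = 638.1000
Σ(x−M)² = 92834.900; s = √(92834.900/9) = 101.5627
CV = 101.5627 / 638.1000 = 0.15916

0.159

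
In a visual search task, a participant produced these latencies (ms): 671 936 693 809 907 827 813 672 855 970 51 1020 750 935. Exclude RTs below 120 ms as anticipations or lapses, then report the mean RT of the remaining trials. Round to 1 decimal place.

835.2 ms

Excluded: 51
Retained (n=13): Σ = 10858
Mean = 10858/13 = 835.2308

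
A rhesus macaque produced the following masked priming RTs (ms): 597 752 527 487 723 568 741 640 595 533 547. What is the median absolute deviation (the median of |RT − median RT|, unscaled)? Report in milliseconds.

62 ms

Sorted: 487, 527, 533, 547, 568, 595, 597, 640, 723, 741, 752 → median = 595
|x − 595|: 2, 157, 68, 108, 128, 27, 146, 45, 0, 62, 48
Sorted deviations: 0, 2, 27, 45, 48, 62, 68, 108, 128, 146, 157 → MAD = 62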